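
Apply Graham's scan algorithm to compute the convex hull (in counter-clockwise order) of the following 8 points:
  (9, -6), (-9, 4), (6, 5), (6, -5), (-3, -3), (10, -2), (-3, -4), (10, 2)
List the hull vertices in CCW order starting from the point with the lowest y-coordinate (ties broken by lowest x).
Hull (CCW) = [(9, -6), (10, -2), (10, 2), (6, 5), (-9, 4), (-3, -4)]

Graham scan procedure:
  1. Find the pivot p₀ = point with lowest y (tie → lowest x): (9, -6).
  2. Sort the remaining points by polar angle around p₀.
  3. Walk through sorted points, maintaining a stack; pop the top while the last three entries make a non-left turn (cross product ≤ 0).
  4. Final stack is the convex hull in CCW order: (9, -6), (10, -2), (10, 2), (6, 5), (-9, 4), (-3, -4).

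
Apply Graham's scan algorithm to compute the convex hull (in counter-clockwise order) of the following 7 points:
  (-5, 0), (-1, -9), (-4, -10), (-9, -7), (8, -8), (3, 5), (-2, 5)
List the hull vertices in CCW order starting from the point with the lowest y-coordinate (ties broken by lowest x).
Hull (CCW) = [(-4, -10), (8, -8), (3, 5), (-2, 5), (-5, 0), (-9, -7)]

Graham scan procedure:
  1. Find the pivot p₀ = point with lowest y (tie → lowest x): (-4, -10).
  2. Sort the remaining points by polar angle around p₀.
  3. Walk through sorted points, maintaining a stack; pop the top while the last three entries make a non-left turn (cross product ≤ 0).
  4. Final stack is the convex hull in CCW order: (-4, -10), (8, -8), (3, 5), (-2, 5), (-5, 0), (-9, -7).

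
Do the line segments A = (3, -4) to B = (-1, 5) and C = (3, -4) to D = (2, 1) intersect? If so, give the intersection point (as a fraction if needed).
Yes; intersection at (3, -4) (t = 0 on AB, s = 0 on CD)

Parametrize AB as A + t(B − A) = (3 + -4 t, -4 + 9 t) and CD as C + s(D − C) = (3 + -1 s, -4 + 5 s). Solve the linear system for (t, s). Determinant = 11 ≠ 0, so a unique intersection of the containing lines exists. Solution: t = 0, s = 0 — both in [0, 1], so the segments cross. Intersection point: (3, -4).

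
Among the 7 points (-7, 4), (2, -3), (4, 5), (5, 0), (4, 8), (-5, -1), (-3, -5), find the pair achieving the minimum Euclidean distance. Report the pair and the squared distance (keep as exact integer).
Pair = ((4, 5), (4, 8)); squared distance = 9

Compute all C(7, 2) = 21 pairwise squared distances (x_i − x_j)² + (y_i − y_j)². The minimum is 9, attained by the pair ((4, 5), (4, 8)).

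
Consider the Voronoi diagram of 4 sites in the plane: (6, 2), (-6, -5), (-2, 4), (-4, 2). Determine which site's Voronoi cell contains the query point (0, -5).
Nearest site = (-6, -5)

The Voronoi cell of site s contains exactly those query points closer to s than to any other site. Compute squared distances from q = (0, -5) to each site:
  (-6 − 0)² + (-5 − -5)² = 36
  (-4 − 0)² + (2 − -5)² = 65
  (-2 − 0)² + (4 − -5)² = 85
  (6 − 0)² + (2 − -5)² = 85
Minimum is attained by (-6, -5), so q lies in its Voronoi cell.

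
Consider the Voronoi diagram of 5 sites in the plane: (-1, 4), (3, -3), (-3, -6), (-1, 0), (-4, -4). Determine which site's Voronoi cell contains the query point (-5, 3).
Nearest site = (-1, 4)

The Voronoi cell of site s contains exactly those query points closer to s than to any other site. Compute squared distances from q = (-5, 3) to each site:
  (-1 − -5)² + (4 − 3)² = 17
  (-1 − -5)² + (0 − 3)² = 25
  (-4 − -5)² + (-4 − 3)² = 50
  (-3 − -5)² + (-6 − 3)² = 85
  (3 − -5)² + (-3 − 3)² = 100
Minimum is attained by (-1, 4), so q lies in its Voronoi cell.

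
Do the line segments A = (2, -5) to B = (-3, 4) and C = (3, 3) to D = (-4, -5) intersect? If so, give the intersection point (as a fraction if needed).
Yes; intersection at (-34/103, -83/103) (t = 48/103 on AB, s = 49/103 on CD)

Parametrize AB as A + t(B − A) = (2 + -5 t, -5 + 9 t) and CD as C + s(D − C) = (3 + -7 s, 3 + -8 s). Solve the linear system for (t, s). Determinant = -103 ≠ 0, so a unique intersection of the containing lines exists. Solution: t = 48/103, s = 49/103 — both in [0, 1], so the segments cross. Intersection point: (-34/103, -83/103).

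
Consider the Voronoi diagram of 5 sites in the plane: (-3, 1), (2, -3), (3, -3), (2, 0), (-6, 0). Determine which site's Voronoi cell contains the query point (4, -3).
Nearest site = (3, -3)

The Voronoi cell of site s contains exactly those query points closer to s than to any other site. Compute squared distances from q = (4, -3) to each site:
  (3 − 4)² + (-3 − -3)² = 1
  (2 − 4)² + (-3 − -3)² = 4
  (2 − 4)² + (0 − -3)² = 13
  (-3 − 4)² + (1 − -3)² = 65
  (-6 − 4)² + (0 − -3)² = 109
Minimum is attained by (3, -3), so q lies in its Voronoi cell.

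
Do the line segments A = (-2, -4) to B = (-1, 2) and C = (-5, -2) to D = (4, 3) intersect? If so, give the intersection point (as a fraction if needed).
Yes; intersection at (-65/49, 2/49) (t = 33/49 on AB, s = 20/49 on CD)

Parametrize AB as A + t(B − A) = (-2 + 1 t, -4 + 6 t) and CD as C + s(D − C) = (-5 + 9 s, -2 + 5 s). Solve the linear system for (t, s). Determinant = 49 ≠ 0, so a unique intersection of the containing lines exists. Solution: t = 33/49, s = 20/49 — both in [0, 1], so the segments cross. Intersection point: (-65/49, 2/49).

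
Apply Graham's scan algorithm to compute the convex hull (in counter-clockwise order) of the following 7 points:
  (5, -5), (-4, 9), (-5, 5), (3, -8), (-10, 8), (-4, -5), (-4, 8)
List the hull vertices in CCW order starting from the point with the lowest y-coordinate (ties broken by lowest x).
Hull (CCW) = [(3, -8), (5, -5), (-4, 9), (-10, 8), (-4, -5)]

Graham scan procedure:
  1. Find the pivot p₀ = point with lowest y (tie → lowest x): (3, -8).
  2. Sort the remaining points by polar angle around p₀.
  3. Walk through sorted points, maintaining a stack; pop the top while the last three entries make a non-left turn (cross product ≤ 0).
  4. Final stack is the convex hull in CCW order: (3, -8), (5, -5), (-4, 9), (-10, 8), (-4, -5).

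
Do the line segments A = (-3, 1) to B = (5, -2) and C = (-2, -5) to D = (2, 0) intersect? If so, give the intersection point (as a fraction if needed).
Yes; intersection at (19/13, -35/52) (t = 29/52 on AB, s = 45/52 on CD)

Parametrize AB as A + t(B − A) = (-3 + 8 t, 1 + -3 t) and CD as C + s(D − C) = (-2 + 4 s, -5 + 5 s). Solve the linear system for (t, s). Determinant = -52 ≠ 0, so a unique intersection of the containing lines exists. Solution: t = 29/52, s = 45/52 — both in [0, 1], so the segments cross. Intersection point: (19/13, -35/52).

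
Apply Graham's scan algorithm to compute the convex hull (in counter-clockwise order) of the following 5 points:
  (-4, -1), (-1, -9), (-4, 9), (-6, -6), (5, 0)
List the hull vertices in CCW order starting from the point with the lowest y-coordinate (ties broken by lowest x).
Hull (CCW) = [(-1, -9), (5, 0), (-4, 9), (-6, -6)]

Graham scan procedure:
  1. Find the pivot p₀ = point with lowest y (tie → lowest x): (-1, -9).
  2. Sort the remaining points by polar angle around p₀.
  3. Walk through sorted points, maintaining a stack; pop the top while the last three entries make a non-left turn (cross product ≤ 0).
  4. Final stack is the convex hull in CCW order: (-1, -9), (5, 0), (-4, 9), (-6, -6).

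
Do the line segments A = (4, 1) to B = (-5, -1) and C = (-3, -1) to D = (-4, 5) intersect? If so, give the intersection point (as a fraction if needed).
Yes; intersection at (-43/14, -4/7) (t = 11/14 on AB, s = 1/14 on CD)

Parametrize AB as A + t(B − A) = (4 + -9 t, 1 + -2 t) and CD as C + s(D − C) = (-3 + -1 s, -1 + 6 s). Solve the linear system for (t, s). Determinant = 56 ≠ 0, so a unique intersection of the containing lines exists. Solution: t = 11/14, s = 1/14 — both in [0, 1], so the segments cross. Intersection point: (-43/14, -4/7).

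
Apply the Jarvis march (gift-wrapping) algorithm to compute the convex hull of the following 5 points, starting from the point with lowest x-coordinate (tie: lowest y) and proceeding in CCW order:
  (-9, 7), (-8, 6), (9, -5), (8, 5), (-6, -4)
Hull (CCW) = [(-9, 7), (-6, -4), (9, -5), (8, 5)]

Jarvis march: at each step, from the current hull vertex p, select the next vertex q as the point such that every other point lies strictly to the left of (or on) the directed line p → q. (Equivalently: for every other point r, the cross product (q − p) × (r − p) ≥ 0.)
Starting point (lowest x, tie lowest y): (-9, 7). Wrap until returning to start. Resulting hull: (-9, 7), (-6, -4), (9, -5), (8, 5).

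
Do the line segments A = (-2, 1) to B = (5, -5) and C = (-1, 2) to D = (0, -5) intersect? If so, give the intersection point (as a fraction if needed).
Yes; intersection at (-30/43, -5/43) (t = 8/43 on AB, s = 13/43 on CD)

Parametrize AB as A + t(B − A) = (-2 + 7 t, 1 + -6 t) and CD as C + s(D − C) = (-1 + 1 s, 2 + -7 s). Solve the linear system for (t, s). Determinant = 43 ≠ 0, so a unique intersection of the containing lines exists. Solution: t = 8/43, s = 13/43 — both in [0, 1], so the segments cross. Intersection point: (-30/43, -5/43).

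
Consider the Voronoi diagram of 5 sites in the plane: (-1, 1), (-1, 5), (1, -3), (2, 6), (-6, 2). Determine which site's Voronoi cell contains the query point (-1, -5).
Nearest site = (1, -3)

The Voronoi cell of site s contains exactly those query points closer to s than to any other site. Compute squared distances from q = (-1, -5) to each site:
  (1 − -1)² + (-3 − -5)² = 8
  (-1 − -1)² + (1 − -5)² = 36
  (-6 − -1)² + (2 − -5)² = 74
  (-1 − -1)² + (5 − -5)² = 100
  (2 − -1)² + (6 − -5)² = 130
Minimum is attained by (1, -3), so q lies in its Voronoi cell.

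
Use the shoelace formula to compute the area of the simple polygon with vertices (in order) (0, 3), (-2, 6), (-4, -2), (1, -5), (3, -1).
Area = 79/2

Shoelace formula: Area = (1/2) |Σ_i (x_i · y_{i+1} − x_{i+1} · y_i)| (indices mod n). Compute each cross term:
  (0)(6) − (-2)(3) = 6
  (-2)(-2) − (-4)(6) = 28
  (-4)(-5) − (1)(-2) = 22
  (1)(-1) − (3)(-5) = 14
  (3)(3) − (0)(-1) = 9
Sum = 79, so (signed) Area = 79/2 = 79/2, |Area| = 79/2.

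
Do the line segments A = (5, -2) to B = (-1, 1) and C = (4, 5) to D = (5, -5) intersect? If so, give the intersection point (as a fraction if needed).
Yes; intersection at (89/19, -35/19) (t = 1/19 on AB, s = 13/19 on CD)

Parametrize AB as A + t(B − A) = (5 + -6 t, -2 + 3 t) and CD as C + s(D − C) = (4 + 1 s, 5 + -10 s). Solve the linear system for (t, s). Determinant = -57 ≠ 0, so a unique intersection of the containing lines exists. Solution: t = 1/19, s = 13/19 — both in [0, 1], so the segments cross. Intersection point: (89/19, -35/19).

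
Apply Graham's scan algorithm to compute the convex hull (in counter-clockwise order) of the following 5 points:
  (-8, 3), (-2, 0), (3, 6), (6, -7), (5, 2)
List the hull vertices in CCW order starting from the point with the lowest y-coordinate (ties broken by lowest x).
Hull (CCW) = [(6, -7), (5, 2), (3, 6), (-8, 3)]

Graham scan procedure:
  1. Find the pivot p₀ = point with lowest y (tie → lowest x): (6, -7).
  2. Sort the remaining points by polar angle around p₀.
  3. Walk through sorted points, maintaining a stack; pop the top while the last three entries make a non-left turn (cross product ≤ 0).
  4. Final stack is the convex hull in CCW order: (6, -7), (5, 2), (3, 6), (-8, 3).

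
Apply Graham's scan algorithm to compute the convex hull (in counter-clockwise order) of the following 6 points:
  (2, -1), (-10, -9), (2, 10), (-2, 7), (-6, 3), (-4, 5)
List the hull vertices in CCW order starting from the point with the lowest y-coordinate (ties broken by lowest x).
Hull (CCW) = [(-10, -9), (2, -1), (2, 10), (-2, 7), (-6, 3)]

Graham scan procedure:
  1. Find the pivot p₀ = point with lowest y (tie → lowest x): (-10, -9).
  2. Sort the remaining points by polar angle around p₀.
  3. Walk through sorted points, maintaining a stack; pop the top while the last three entries make a non-left turn (cross product ≤ 0).
  4. Final stack is the convex hull in CCW order: (-10, -9), (2, -1), (2, 10), (-2, 7), (-6, 3).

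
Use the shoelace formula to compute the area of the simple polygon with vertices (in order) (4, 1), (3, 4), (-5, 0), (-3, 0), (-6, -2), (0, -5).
Area = 89/2

Shoelace formula: Area = (1/2) |Σ_i (x_i · y_{i+1} − x_{i+1} · y_i)| (indices mod n). Compute each cross term:
  (4)(4) − (3)(1) = 13
  (3)(0) − (-5)(4) = 20
  (-5)(0) − (-3)(0) = 0
  (-3)(-2) − (-6)(0) = 6
  (-6)(-5) − (0)(-2) = 30
  (0)(1) − (4)(-5) = 20
Sum = 89, so (signed) Area = 89/2 = 89/2, |Area| = 89/2.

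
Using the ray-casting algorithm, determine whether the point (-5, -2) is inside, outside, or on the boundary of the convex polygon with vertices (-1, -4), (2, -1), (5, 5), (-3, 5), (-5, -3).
The point (-5, -2) lies strictly outside the polygon

Cast a horizontal ray to the right from the query point and count how many polygon edges it crosses (each edge strictly once or zero times, handled with the usual half-open convention). 
Parity of crossings → even ⇒ outside.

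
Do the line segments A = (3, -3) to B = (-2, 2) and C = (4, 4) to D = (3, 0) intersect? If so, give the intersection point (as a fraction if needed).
No (intersection of containing lines falls outside at least one segment)

Parametrize and solve: t = 3/25, s = 8/5. At least one of these is outside [0, 1], so the segments do not intersect.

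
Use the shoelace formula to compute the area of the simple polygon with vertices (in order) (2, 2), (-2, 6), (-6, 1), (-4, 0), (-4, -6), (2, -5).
Area = 62

Shoelace formula: Area = (1/2) |Σ_i (x_i · y_{i+1} − x_{i+1} · y_i)| (indices mod n). Compute each cross term:
  (2)(6) − (-2)(2) = 16
  (-2)(1) − (-6)(6) = 34
  (-6)(0) − (-4)(1) = 4
  (-4)(-6) − (-4)(0) = 24
  (-4)(-5) − (2)(-6) = 32
  (2)(2) − (2)(-5) = 14
Sum = 124, so (signed) Area = 124/2 = 62, |Area| = 62.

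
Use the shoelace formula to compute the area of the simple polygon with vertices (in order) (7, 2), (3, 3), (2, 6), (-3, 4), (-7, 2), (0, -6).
Area = 159/2

Shoelace formula: Area = (1/2) |Σ_i (x_i · y_{i+1} − x_{i+1} · y_i)| (indices mod n). Compute each cross term:
  (7)(3) − (3)(2) = 15
  (3)(6) − (2)(3) = 12
  (2)(4) − (-3)(6) = 26
  (-3)(2) − (-7)(4) = 22
  (-7)(-6) − (0)(2) = 42
  (0)(2) − (7)(-6) = 42
Sum = 159, so (signed) Area = 159/2 = 159/2, |Area| = 159/2.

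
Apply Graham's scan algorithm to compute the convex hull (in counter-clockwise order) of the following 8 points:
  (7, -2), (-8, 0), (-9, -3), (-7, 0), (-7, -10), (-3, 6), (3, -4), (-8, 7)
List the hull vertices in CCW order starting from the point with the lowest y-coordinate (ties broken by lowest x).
Hull (CCW) = [(-7, -10), (7, -2), (-3, 6), (-8, 7), (-9, -3)]

Graham scan procedure:
  1. Find the pivot p₀ = point with lowest y (tie → lowest x): (-7, -10).
  2. Sort the remaining points by polar angle around p₀.
  3. Walk through sorted points, maintaining a stack; pop the top while the last three entries make a non-left turn (cross product ≤ 0).
  4. Final stack is the convex hull in CCW order: (-7, -10), (7, -2), (-3, 6), (-8, 7), (-9, -3).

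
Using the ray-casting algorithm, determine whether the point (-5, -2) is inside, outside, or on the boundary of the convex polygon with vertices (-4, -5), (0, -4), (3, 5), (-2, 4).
The point (-5, -2) lies strictly outside the polygon

Cast a horizontal ray to the right from the query point and count how many polygon edges it crosses (each edge strictly once or zero times, handled with the usual half-open convention). 
Parity of crossings → even ⇒ outside.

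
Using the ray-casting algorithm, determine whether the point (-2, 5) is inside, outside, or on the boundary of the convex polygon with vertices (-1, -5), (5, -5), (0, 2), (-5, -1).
The point (-2, 5) lies strictly outside the polygon

Cast a horizontal ray to the right from the query point and count how many polygon edges it crosses (each edge strictly once or zero times, handled with the usual half-open convention). 
Parity of crossings → even ⇒ outside.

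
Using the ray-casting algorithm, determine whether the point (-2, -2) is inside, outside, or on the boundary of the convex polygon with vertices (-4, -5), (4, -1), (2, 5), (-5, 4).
The point (-2, -2) lies strictly inside the polygon

Cast a horizontal ray to the right from the query point and count how many polygon edges it crosses (each edge strictly once or zero times, handled with the usual half-open convention). 
Parity of crossings → odd ⇒ inside.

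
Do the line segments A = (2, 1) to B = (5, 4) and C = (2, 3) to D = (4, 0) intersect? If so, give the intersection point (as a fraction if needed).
Yes; intersection at (14/5, 9/5) (t = 4/15 on AB, s = 2/5 on CD)

Parametrize AB as A + t(B − A) = (2 + 3 t, 1 + 3 t) and CD as C + s(D − C) = (2 + 2 s, 3 + -3 s). Solve the linear system for (t, s). Determinant = 15 ≠ 0, so a unique intersection of the containing lines exists. Solution: t = 4/15, s = 2/5 — both in [0, 1], so the segments cross. Intersection point: (14/5, 9/5).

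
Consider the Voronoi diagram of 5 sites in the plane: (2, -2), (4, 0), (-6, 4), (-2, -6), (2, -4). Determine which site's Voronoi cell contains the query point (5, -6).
Nearest site = (2, -4)

The Voronoi cell of site s contains exactly those query points closer to s than to any other site. Compute squared distances from q = (5, -6) to each site:
  (2 − 5)² + (-4 − -6)² = 13
  (2 − 5)² + (-2 − -6)² = 25
  (4 − 5)² + (0 − -6)² = 37
  (-2 − 5)² + (-6 − -6)² = 49
  (-6 − 5)² + (4 − -6)² = 221
Minimum is attained by (2, -4), so q lies in its Voronoi cell.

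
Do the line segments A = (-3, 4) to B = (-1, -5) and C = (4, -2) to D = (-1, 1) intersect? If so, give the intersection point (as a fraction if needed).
No (intersection of containing lines falls outside at least one segment)

Parametrize and solve: t = 3/13, s = 17/13. At least one of these is outside [0, 1], so the segments do not intersect.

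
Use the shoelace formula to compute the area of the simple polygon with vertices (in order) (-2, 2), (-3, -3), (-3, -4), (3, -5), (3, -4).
Area = 43/2

Shoelace formula: Area = (1/2) |Σ_i (x_i · y_{i+1} − x_{i+1} · y_i)| (indices mod n). Compute each cross term:
  (-2)(-3) − (-3)(2) = 12
  (-3)(-4) − (-3)(-3) = 3
  (-3)(-5) − (3)(-4) = 27
  (3)(-4) − (3)(-5) = 3
  (3)(2) − (-2)(-4) = -2
Sum = 43, so (signed) Area = 43/2 = 43/2, |Area| = 43/2.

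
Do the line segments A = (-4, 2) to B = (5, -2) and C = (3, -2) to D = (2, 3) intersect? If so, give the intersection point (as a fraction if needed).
Yes; intersection at (115/41, -42/41) (t = 31/41 on AB, s = 8/41 on CD)

Parametrize AB as A + t(B − A) = (-4 + 9 t, 2 + -4 t) and CD as C + s(D − C) = (3 + -1 s, -2 + 5 s). Solve the linear system for (t, s). Determinant = -41 ≠ 0, so a unique intersection of the containing lines exists. Solution: t = 31/41, s = 8/41 — both in [0, 1], so the segments cross. Intersection point: (115/41, -42/41).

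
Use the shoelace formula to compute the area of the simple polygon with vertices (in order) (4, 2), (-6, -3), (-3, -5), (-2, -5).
Area = 21

Shoelace formula: Area = (1/2) |Σ_i (x_i · y_{i+1} − x_{i+1} · y_i)| (indices mod n). Compute each cross term:
  (4)(-3) − (-6)(2) = 0
  (-6)(-5) − (-3)(-3) = 21
  (-3)(-5) − (-2)(-5) = 5
  (-2)(2) − (4)(-5) = 16
Sum = 42, so (signed) Area = 42/2 = 21, |Area| = 21.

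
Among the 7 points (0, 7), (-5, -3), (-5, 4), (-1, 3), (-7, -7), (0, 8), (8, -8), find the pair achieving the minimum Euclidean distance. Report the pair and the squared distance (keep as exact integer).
Pair = ((0, 7), (0, 8)); squared distance = 1

Compute all C(7, 2) = 21 pairwise squared distances (x_i − x_j)² + (y_i − y_j)². The minimum is 1, attained by the pair ((0, 7), (0, 8)).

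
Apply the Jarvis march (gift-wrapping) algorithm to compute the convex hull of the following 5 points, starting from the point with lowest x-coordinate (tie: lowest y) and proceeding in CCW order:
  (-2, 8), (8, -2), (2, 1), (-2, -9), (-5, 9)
Hull (CCW) = [(-5, 9), (-2, -9), (8, -2), (-2, 8)]

Jarvis march: at each step, from the current hull vertex p, select the next vertex q as the point such that every other point lies strictly to the left of (or on) the directed line p → q. (Equivalently: for every other point r, the cross product (q − p) × (r − p) ≥ 0.)
Starting point (lowest x, tie lowest y): (-5, 9). Wrap until returning to start. Resulting hull: (-5, 9), (-2, -9), (8, -2), (-2, 8).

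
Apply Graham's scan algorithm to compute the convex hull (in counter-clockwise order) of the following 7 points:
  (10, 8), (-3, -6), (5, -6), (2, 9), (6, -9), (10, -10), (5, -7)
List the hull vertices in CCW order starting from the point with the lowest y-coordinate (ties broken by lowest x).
Hull (CCW) = [(10, -10), (10, 8), (2, 9), (-3, -6), (6, -9)]

Graham scan procedure:
  1. Find the pivot p₀ = point with lowest y (tie → lowest x): (10, -10).
  2. Sort the remaining points by polar angle around p₀.
  3. Walk through sorted points, maintaining a stack; pop the top while the last three entries make a non-left turn (cross product ≤ 0).
  4. Final stack is the convex hull in CCW order: (10, -10), (10, 8), (2, 9), (-3, -6), (6, -9).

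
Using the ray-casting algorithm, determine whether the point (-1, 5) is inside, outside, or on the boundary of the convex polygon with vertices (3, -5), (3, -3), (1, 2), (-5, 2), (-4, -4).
The point (-1, 5) lies strictly outside the polygon

Cast a horizontal ray to the right from the query point and count how many polygon edges it crosses (each edge strictly once or zero times, handled with the usual half-open convention). 
Parity of crossings → even ⇒ outside.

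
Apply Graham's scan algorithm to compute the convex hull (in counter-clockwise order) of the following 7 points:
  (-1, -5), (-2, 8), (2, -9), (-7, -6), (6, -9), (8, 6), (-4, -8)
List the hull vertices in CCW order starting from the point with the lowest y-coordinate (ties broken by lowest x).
Hull (CCW) = [(2, -9), (6, -9), (8, 6), (-2, 8), (-7, -6), (-4, -8)]

Graham scan procedure:
  1. Find the pivot p₀ = point with lowest y (tie → lowest x): (2, -9).
  2. Sort the remaining points by polar angle around p₀.
  3. Walk through sorted points, maintaining a stack; pop the top while the last three entries make a non-left turn (cross product ≤ 0).
  4. Final stack is the convex hull in CCW order: (2, -9), (6, -9), (8, 6), (-2, 8), (-7, -6), (-4, -8).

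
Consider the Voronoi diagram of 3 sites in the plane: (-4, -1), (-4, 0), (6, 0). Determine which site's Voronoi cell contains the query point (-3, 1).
Nearest site = (-4, 0)

The Voronoi cell of site s contains exactly those query points closer to s than to any other site. Compute squared distances from q = (-3, 1) to each site:
  (-4 − -3)² + (0 − 1)² = 2
  (-4 − -3)² + (-1 − 1)² = 5
  (6 − -3)² + (0 − 1)² = 82
Minimum is attained by (-4, 0), so q lies in its Voronoi cell.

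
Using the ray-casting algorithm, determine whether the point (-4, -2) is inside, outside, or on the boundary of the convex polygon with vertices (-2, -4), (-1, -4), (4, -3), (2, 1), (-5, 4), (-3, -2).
The point (-4, -2) lies strictly outside the polygon

Cast a horizontal ray to the right from the query point and count how many polygon edges it crosses (each edge strictly once or zero times, handled with the usual half-open convention). 
Parity of crossings → even ⇒ outside.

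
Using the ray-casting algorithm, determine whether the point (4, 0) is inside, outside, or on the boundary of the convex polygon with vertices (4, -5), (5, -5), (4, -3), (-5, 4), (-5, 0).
The point (4, 0) lies strictly outside the polygon

Cast a horizontal ray to the right from the query point and count how many polygon edges it crosses (each edge strictly once or zero times, handled with the usual half-open convention). 
Parity of crossings → even ⇒ outside.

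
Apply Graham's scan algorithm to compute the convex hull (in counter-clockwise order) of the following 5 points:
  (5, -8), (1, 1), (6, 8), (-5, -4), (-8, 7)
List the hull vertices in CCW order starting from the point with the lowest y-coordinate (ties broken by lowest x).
Hull (CCW) = [(5, -8), (6, 8), (-8, 7), (-5, -4)]

Graham scan procedure:
  1. Find the pivot p₀ = point with lowest y (tie → lowest x): (5, -8).
  2. Sort the remaining points by polar angle around p₀.
  3. Walk through sorted points, maintaining a stack; pop the top while the last three entries make a non-left turn (cross product ≤ 0).
  4. Final stack is the convex hull in CCW order: (5, -8), (6, 8), (-8, 7), (-5, -4).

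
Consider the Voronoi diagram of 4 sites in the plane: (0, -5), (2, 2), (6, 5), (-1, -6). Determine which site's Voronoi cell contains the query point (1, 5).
Nearest site = (2, 2)

The Voronoi cell of site s contains exactly those query points closer to s than to any other site. Compute squared distances from q = (1, 5) to each site:
  (2 − 1)² + (2 − 5)² = 10
  (6 − 1)² + (5 − 5)² = 25
  (0 − 1)² + (-5 − 5)² = 101
  (-1 − 1)² + (-6 − 5)² = 125
Minimum is attained by (2, 2), so q lies in its Voronoi cell.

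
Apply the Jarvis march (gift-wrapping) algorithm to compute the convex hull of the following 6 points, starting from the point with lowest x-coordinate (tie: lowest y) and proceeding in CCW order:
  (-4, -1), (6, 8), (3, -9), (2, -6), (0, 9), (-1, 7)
Hull (CCW) = [(-4, -1), (3, -9), (6, 8), (0, 9), (-1, 7)]

Jarvis march: at each step, from the current hull vertex p, select the next vertex q as the point such that every other point lies strictly to the left of (or on) the directed line p → q. (Equivalently: for every other point r, the cross product (q − p) × (r − p) ≥ 0.)
Starting point (lowest x, tie lowest y): (-4, -1). Wrap until returning to start. Resulting hull: (-4, -1), (3, -9), (6, 8), (0, 9), (-1, 7).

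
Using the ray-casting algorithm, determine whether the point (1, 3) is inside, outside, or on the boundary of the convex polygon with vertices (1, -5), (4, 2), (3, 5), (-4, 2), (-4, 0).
The point (1, 3) lies strictly inside the polygon

Cast a horizontal ray to the right from the query point and count how many polygon edges it crosses (each edge strictly once or zero times, handled with the usual half-open convention). 
Parity of crossings → odd ⇒ inside.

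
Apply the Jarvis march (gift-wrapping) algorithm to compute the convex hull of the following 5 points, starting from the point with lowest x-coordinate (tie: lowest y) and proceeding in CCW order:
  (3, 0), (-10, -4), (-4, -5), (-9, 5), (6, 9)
Hull (CCW) = [(-10, -4), (-4, -5), (3, 0), (6, 9), (-9, 5)]

Jarvis march: at each step, from the current hull vertex p, select the next vertex q as the point such that every other point lies strictly to the left of (or on) the directed line p → q. (Equivalently: for every other point r, the cross product (q − p) × (r − p) ≥ 0.)
Starting point (lowest x, tie lowest y): (-10, -4). Wrap until returning to start. Resulting hull: (-10, -4), (-4, -5), (3, 0), (6, 9), (-9, 5).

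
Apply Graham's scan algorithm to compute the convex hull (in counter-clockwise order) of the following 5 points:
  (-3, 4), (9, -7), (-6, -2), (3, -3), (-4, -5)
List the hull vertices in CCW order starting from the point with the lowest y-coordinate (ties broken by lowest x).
Hull (CCW) = [(9, -7), (-3, 4), (-6, -2), (-4, -5)]

Graham scan procedure:
  1. Find the pivot p₀ = point with lowest y (tie → lowest x): (9, -7).
  2. Sort the remaining points by polar angle around p₀.
  3. Walk through sorted points, maintaining a stack; pop the top while the last three entries make a non-left turn (cross product ≤ 0).
  4. Final stack is the convex hull in CCW order: (9, -7), (-3, 4), (-6, -2), (-4, -5).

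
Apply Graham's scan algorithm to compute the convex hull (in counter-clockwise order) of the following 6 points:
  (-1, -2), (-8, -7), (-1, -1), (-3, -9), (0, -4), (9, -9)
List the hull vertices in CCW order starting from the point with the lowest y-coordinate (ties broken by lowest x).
Hull (CCW) = [(-3, -9), (9, -9), (-1, -1), (-8, -7)]

Graham scan procedure:
  1. Find the pivot p₀ = point with lowest y (tie → lowest x): (-3, -9).
  2. Sort the remaining points by polar angle around p₀.
  3. Walk through sorted points, maintaining a stack; pop the top while the last three entries make a non-left turn (cross product ≤ 0).
  4. Final stack is the convex hull in CCW order: (-3, -9), (9, -9), (-1, -1), (-8, -7).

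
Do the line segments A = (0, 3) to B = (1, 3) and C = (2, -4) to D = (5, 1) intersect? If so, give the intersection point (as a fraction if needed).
No (intersection of containing lines falls outside at least one segment)

Parametrize and solve: t = 31/5, s = 7/5. At least one of these is outside [0, 1], so the segments do not intersect.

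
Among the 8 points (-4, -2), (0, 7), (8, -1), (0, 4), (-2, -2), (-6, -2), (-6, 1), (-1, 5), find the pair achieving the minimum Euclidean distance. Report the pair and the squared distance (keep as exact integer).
Pair = ((0, 4), (-1, 5)); squared distance = 2

Compute all C(8, 2) = 28 pairwise squared distances (x_i − x_j)² + (y_i − y_j)². The minimum is 2, attained by the pair ((0, 4), (-1, 5)).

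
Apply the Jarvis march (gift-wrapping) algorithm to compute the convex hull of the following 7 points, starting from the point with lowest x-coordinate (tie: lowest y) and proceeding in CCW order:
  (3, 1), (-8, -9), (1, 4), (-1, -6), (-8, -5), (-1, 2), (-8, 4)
Hull (CCW) = [(-8, -9), (-1, -6), (3, 1), (1, 4), (-8, 4)]

Jarvis march: at each step, from the current hull vertex p, select the next vertex q as the point such that every other point lies strictly to the left of (or on) the directed line p → q. (Equivalently: for every other point r, the cross product (q − p) × (r − p) ≥ 0.)
Starting point (lowest x, tie lowest y): (-8, -9). Wrap until returning to start. Resulting hull: (-8, -9), (-1, -6), (3, 1), (1, 4), (-8, 4).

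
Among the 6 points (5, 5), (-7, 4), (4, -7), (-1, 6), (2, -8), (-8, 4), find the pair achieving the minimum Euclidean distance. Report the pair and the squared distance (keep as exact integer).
Pair = ((-7, 4), (-8, 4)); squared distance = 1

Compute all C(6, 2) = 15 pairwise squared distances (x_i − x_j)² + (y_i − y_j)². The minimum is 1, attained by the pair ((-7, 4), (-8, 4)).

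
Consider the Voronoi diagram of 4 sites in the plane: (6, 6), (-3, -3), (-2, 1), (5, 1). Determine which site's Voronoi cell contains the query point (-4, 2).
Nearest site = (-2, 1)

The Voronoi cell of site s contains exactly those query points closer to s than to any other site. Compute squared distances from q = (-4, 2) to each site:
  (-2 − -4)² + (1 − 2)² = 5
  (-3 − -4)² + (-3 − 2)² = 26
  (5 − -4)² + (1 − 2)² = 82
  (6 − -4)² + (6 − 2)² = 116
Minimum is attained by (-2, 1), so q lies in its Voronoi cell.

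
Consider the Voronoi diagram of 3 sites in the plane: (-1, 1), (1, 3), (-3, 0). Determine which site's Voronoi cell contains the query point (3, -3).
Nearest site = (-1, 1)

The Voronoi cell of site s contains exactly those query points closer to s than to any other site. Compute squared distances from q = (3, -3) to each site:
  (-1 − 3)² + (1 − -3)² = 32
  (1 − 3)² + (3 − -3)² = 40
  (-3 − 3)² + (0 − -3)² = 45
Minimum is attained by (-1, 1), so q lies in its Voronoi cell.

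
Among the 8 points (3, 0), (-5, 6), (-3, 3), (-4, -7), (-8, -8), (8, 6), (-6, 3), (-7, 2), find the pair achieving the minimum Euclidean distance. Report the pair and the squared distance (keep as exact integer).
Pair = ((-6, 3), (-7, 2)); squared distance = 2

Compute all C(8, 2) = 28 pairwise squared distances (x_i − x_j)² + (y_i − y_j)². The minimum is 2, attained by the pair ((-6, 3), (-7, 2)).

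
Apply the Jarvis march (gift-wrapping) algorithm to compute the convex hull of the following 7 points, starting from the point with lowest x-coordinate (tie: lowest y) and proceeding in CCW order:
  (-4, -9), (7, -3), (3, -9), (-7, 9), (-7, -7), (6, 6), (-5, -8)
Hull (CCW) = [(-7, -7), (-4, -9), (3, -9), (7, -3), (6, 6), (-7, 9)]

Jarvis march: at each step, from the current hull vertex p, select the next vertex q as the point such that every other point lies strictly to the left of (or on) the directed line p → q. (Equivalently: for every other point r, the cross product (q − p) × (r − p) ≥ 0.)
Starting point (lowest x, tie lowest y): (-7, -7). Wrap until returning to start. Resulting hull: (-7, -7), (-4, -9), (3, -9), (7, -3), (6, 6), (-7, 9).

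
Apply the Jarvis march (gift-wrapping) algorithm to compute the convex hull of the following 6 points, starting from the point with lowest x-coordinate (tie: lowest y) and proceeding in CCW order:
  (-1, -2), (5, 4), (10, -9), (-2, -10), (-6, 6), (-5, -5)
Hull (CCW) = [(-6, 6), (-5, -5), (-2, -10), (10, -9), (5, 4)]

Jarvis march: at each step, from the current hull vertex p, select the next vertex q as the point such that every other point lies strictly to the left of (or on) the directed line p → q. (Equivalently: for every other point r, the cross product (q − p) × (r − p) ≥ 0.)
Starting point (lowest x, tie lowest y): (-6, 6). Wrap until returning to start. Resulting hull: (-6, 6), (-5, -5), (-2, -10), (10, -9), (5, 4).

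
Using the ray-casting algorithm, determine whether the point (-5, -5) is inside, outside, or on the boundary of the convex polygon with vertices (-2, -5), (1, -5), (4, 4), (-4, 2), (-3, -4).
The point (-5, -5) lies strictly outside the polygon

Cast a horizontal ray to the right from the query point and count how many polygon edges it crosses (each edge strictly once or zero times, handled with the usual half-open convention). 
Parity of crossings → even ⇒ outside.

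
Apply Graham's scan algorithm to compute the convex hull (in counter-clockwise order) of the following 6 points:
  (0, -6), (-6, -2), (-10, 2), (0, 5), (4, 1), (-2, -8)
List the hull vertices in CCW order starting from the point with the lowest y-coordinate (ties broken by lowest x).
Hull (CCW) = [(-2, -8), (0, -6), (4, 1), (0, 5), (-10, 2)]

Graham scan procedure:
  1. Find the pivot p₀ = point with lowest y (tie → lowest x): (-2, -8).
  2. Sort the remaining points by polar angle around p₀.
  3. Walk through sorted points, maintaining a stack; pop the top while the last three entries make a non-left turn (cross product ≤ 0).
  4. Final stack is the convex hull in CCW order: (-2, -8), (0, -6), (4, 1), (0, 5), (-10, 2).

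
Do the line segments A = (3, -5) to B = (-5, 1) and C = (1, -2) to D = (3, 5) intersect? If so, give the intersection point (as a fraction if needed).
No (intersection of containing lines falls outside at least one segment)

Parametrize and solve: t = 5/17, s = -3/17. At least one of these is outside [0, 1], so the segments do not intersect.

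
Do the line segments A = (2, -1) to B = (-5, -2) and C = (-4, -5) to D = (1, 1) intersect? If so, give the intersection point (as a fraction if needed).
Yes; intersection at (-38/37, -53/37) (t = 16/37 on AB, s = 22/37 on CD)

Parametrize AB as A + t(B − A) = (2 + -7 t, -1 + -1 t) and CD as C + s(D − C) = (-4 + 5 s, -5 + 6 s). Solve the linear system for (t, s). Determinant = 37 ≠ 0, so a unique intersection of the containing lines exists. Solution: t = 16/37, s = 22/37 — both in [0, 1], so the segments cross. Intersection point: (-38/37, -53/37).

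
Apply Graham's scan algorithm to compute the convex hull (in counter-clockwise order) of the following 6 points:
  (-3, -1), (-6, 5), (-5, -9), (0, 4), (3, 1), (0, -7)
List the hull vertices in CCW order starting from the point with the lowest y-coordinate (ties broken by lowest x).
Hull (CCW) = [(-5, -9), (0, -7), (3, 1), (0, 4), (-6, 5)]

Graham scan procedure:
  1. Find the pivot p₀ = point with lowest y (tie → lowest x): (-5, -9).
  2. Sort the remaining points by polar angle around p₀.
  3. Walk through sorted points, maintaining a stack; pop the top while the last three entries make a non-left turn (cross product ≤ 0).
  4. Final stack is the convex hull in CCW order: (-5, -9), (0, -7), (3, 1), (0, 4), (-6, 5).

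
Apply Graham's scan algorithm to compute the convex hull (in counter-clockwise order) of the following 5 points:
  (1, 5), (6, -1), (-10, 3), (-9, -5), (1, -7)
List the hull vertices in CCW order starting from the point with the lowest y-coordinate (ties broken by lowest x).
Hull (CCW) = [(1, -7), (6, -1), (1, 5), (-10, 3), (-9, -5)]

Graham scan procedure:
  1. Find the pivot p₀ = point with lowest y (tie → lowest x): (1, -7).
  2. Sort the remaining points by polar angle around p₀.
  3. Walk through sorted points, maintaining a stack; pop the top while the last three entries make a non-left turn (cross product ≤ 0).
  4. Final stack is the convex hull in CCW order: (1, -7), (6, -1), (1, 5), (-10, 3), (-9, -5).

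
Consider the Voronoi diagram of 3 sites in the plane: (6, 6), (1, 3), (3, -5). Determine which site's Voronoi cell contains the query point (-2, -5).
Nearest site = (3, -5)

The Voronoi cell of site s contains exactly those query points closer to s than to any other site. Compute squared distances from q = (-2, -5) to each site:
  (3 − -2)² + (-5 − -5)² = 25
  (1 − -2)² + (3 − -5)² = 73
  (6 − -2)² + (6 − -5)² = 185
Minimum is attained by (3, -5), so q lies in its Voronoi cell.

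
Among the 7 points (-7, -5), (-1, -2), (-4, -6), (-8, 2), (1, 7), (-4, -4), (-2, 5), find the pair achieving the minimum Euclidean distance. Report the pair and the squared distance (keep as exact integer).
Pair = ((-4, -6), (-4, -4)); squared distance = 4

Compute all C(7, 2) = 21 pairwise squared distances (x_i − x_j)² + (y_i − y_j)². The minimum is 4, attained by the pair ((-4, -6), (-4, -4)).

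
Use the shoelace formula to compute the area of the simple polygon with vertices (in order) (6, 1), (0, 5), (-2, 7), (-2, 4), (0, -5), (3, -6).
Area = 55

Shoelace formula: Area = (1/2) |Σ_i (x_i · y_{i+1} − x_{i+1} · y_i)| (indices mod n). Compute each cross term:
  (6)(5) − (0)(1) = 30
  (0)(7) − (-2)(5) = 10
  (-2)(4) − (-2)(7) = 6
  (-2)(-5) − (0)(4) = 10
  (0)(-6) − (3)(-5) = 15
  (3)(1) − (6)(-6) = 39
Sum = 110, so (signed) Area = 110/2 = 55, |Area| = 55.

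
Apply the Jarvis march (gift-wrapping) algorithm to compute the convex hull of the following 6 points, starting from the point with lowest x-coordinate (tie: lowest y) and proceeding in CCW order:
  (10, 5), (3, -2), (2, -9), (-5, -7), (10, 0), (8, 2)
Hull (CCW) = [(-5, -7), (2, -9), (10, 0), (10, 5)]

Jarvis march: at each step, from the current hull vertex p, select the next vertex q as the point such that every other point lies strictly to the left of (or on) the directed line p → q. (Equivalently: for every other point r, the cross product (q − p) × (r − p) ≥ 0.)
Starting point (lowest x, tie lowest y): (-5, -7). Wrap until returning to start. Resulting hull: (-5, -7), (2, -9), (10, 0), (10, 5).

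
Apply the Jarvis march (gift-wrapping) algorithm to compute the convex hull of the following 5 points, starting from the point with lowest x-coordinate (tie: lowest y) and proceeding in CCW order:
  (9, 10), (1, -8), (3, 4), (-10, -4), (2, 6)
Hull (CCW) = [(-10, -4), (1, -8), (9, 10), (2, 6)]

Jarvis march: at each step, from the current hull vertex p, select the next vertex q as the point such that every other point lies strictly to the left of (or on) the directed line p → q. (Equivalently: for every other point r, the cross product (q − p) × (r − p) ≥ 0.)
Starting point (lowest x, tie lowest y): (-10, -4). Wrap until returning to start. Resulting hull: (-10, -4), (1, -8), (9, 10), (2, 6).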